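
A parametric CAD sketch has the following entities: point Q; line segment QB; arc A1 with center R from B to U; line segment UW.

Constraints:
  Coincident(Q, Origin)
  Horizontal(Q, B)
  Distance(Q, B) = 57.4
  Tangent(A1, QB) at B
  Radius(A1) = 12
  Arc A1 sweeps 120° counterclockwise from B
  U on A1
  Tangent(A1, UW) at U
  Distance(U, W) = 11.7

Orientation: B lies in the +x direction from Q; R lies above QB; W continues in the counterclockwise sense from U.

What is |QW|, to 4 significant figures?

68.03

Q is at the origin; Q and B share the same y with |QB| = 57.4 and B on the +x side, so B = (57.40, 0.000). Tangency of A1 to QB means the radius RB is perpendicular to QB, so R = B + (0, 12) = (57.40, 12.00). On A1, B sits at bearing -90° from R; a 120° counterclockwise sweep puts U at bearing 30°, so U = R + 12.0·(cos 30°, sin 30°) = (67.79, 18.00). Since A1 is tangent to UW there, RU ⟂ UW, so UW runs along (−sin 30°, cos 30°); with |UW| = 11.7, W = (61.94, 28.13). Then |QW| = |W − Q| = 68.03.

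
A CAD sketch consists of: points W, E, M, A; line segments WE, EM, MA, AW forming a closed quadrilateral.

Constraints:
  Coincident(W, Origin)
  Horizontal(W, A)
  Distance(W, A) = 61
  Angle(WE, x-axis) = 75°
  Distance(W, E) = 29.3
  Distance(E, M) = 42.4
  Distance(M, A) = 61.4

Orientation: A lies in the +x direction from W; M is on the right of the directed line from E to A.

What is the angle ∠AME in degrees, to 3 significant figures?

68.4°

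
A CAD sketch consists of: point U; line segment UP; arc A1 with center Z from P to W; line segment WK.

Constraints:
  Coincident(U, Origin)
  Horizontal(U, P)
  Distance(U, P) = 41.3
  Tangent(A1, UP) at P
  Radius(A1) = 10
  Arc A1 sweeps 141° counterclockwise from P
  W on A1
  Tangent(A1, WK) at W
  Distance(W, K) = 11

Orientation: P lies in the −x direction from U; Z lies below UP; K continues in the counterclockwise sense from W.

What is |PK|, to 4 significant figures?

24.80

On A1, P sits at bearing 90° from Z; a 141° counterclockwise sweep puts W at bearing 231°, so W = Z + 10.0·(cos 231°, sin 231°) = (-47.59, -17.77). Tangency of A1 to WK means the radius ZW is perpendicular to WK, so WK runs along (−sin 231°, cos 231°); with |WK| = 11.0, K = (-39.04, -24.69). Then |PK| = |K − P| = 24.80.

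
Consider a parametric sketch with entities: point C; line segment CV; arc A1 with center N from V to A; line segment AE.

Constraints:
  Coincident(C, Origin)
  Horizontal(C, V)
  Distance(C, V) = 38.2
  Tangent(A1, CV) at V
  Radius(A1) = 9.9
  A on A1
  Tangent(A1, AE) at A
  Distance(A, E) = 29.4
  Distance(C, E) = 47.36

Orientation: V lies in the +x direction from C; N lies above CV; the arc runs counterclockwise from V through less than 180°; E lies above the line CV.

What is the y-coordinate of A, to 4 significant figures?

16.21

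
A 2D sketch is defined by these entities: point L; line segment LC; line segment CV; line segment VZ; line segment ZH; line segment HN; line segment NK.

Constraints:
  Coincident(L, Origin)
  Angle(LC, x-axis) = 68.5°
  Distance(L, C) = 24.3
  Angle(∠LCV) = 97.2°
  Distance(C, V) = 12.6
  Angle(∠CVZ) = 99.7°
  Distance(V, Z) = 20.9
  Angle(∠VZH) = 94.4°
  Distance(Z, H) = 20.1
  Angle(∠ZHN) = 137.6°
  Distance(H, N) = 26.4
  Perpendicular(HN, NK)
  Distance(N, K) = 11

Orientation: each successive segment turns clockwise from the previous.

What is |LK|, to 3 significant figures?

27.8

∠ZHN = 137.6° gives HN at 137° from the x-axis; with |HN| = 26.4, N = (-20.1, 16.6). HN ⟂ NK, so NK runs at 47.4°; with |NK| = 11.0, K = (-12.6, 24.7). Then |LK| = |K − L| = 27.8.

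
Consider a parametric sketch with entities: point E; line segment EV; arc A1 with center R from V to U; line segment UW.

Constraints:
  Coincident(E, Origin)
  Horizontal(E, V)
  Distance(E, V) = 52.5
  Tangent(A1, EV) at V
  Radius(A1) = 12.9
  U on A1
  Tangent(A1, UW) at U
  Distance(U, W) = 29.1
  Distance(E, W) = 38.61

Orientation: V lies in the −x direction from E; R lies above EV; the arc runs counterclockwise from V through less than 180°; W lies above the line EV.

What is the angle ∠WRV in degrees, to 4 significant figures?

120.9°

Checks: |RU| = 12.90 ✓; ∠(RU, UW) = 90.00° ✓; |UW| = 29.10 ✓; |EW| = 38.61 ✓.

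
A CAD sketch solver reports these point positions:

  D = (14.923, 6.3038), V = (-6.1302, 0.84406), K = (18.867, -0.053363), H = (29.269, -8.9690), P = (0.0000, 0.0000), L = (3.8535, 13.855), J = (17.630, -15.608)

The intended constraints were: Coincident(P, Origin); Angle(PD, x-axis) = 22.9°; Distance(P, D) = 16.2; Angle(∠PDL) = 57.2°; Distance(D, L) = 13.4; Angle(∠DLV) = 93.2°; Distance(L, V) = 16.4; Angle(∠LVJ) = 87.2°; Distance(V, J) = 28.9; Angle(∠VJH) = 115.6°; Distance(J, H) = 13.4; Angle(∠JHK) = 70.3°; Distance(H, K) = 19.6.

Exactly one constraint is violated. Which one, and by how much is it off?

Distance(H, K) = 19.6 — off by 5.90.

P = (0.00, 0.00) ✓; PD at 22.90° ✓; |PD| = 16.20 ✓; ∠PDL = 57.20° ✓; |DL| = 13.40 ✓; ∠DLV = 93.20° ✓; |LV| = 16.40 ✓; ∠LVJ = 87.20° ✓; |VJ| = 28.90 ✓; ∠VJH = 115.6° ✓; |JH| = 13.40 ✓; ∠JHK = 70.30° ✓; |HK| = 13.70 ✗.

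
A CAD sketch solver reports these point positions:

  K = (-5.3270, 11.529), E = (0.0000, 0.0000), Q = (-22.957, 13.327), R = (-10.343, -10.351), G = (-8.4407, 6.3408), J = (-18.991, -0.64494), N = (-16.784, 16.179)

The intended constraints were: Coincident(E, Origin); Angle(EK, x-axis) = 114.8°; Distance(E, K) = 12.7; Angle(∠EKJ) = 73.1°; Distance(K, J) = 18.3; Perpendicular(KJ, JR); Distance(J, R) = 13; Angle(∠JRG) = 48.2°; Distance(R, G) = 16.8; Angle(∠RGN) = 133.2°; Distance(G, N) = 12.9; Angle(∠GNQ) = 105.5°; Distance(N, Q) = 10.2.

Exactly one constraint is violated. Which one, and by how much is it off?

Distance(N, Q) = 10.2 — off by 3.40.

E = (0.00, 0.00) ✓; EK at 114.8° ✓; |EK| = 12.70 ✓; ∠EKJ = 73.10° ✓; |KJ| = 18.30 ✓; ∠(KJ, JR) = 90.00° ✓; |JR| = 13.00 ✓; ∠JRG = 48.20° ✓; |RG| = 16.80 ✓; ∠RGN = 133.2° ✓; |GN| = 12.90 ✓; ∠GNQ = 105.5° ✓; |NQ| = 6.800 ✗.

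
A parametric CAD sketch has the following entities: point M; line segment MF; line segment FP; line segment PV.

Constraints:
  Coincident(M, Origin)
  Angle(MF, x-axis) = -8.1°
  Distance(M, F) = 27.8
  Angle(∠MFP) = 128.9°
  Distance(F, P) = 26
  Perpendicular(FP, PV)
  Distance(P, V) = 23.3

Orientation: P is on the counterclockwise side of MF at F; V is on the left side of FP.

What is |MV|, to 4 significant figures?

43.49

∠MFP = 128.9°, so FP runs at -8.1° + (180° − 128.9°) = 43.00° from the x-axis; with |FP| = 26.0, P = F + 26.0·(cos 43.00°, sin 43.00°) = (46.54, 13.81). FP ⟂ PV; with |PV| = 23.3 on the left of FP, V = P + 23.3·(-0.6820, 0.7314) = (30.65, 30.86). Then |MV| = |V − M| = 43.49.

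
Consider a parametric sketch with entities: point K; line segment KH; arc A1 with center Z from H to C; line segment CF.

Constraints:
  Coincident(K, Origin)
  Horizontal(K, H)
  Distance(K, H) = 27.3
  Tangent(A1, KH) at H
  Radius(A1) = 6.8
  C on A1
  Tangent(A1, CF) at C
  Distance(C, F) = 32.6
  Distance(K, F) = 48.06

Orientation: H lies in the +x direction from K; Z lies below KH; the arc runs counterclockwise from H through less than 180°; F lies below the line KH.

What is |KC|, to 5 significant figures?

22.120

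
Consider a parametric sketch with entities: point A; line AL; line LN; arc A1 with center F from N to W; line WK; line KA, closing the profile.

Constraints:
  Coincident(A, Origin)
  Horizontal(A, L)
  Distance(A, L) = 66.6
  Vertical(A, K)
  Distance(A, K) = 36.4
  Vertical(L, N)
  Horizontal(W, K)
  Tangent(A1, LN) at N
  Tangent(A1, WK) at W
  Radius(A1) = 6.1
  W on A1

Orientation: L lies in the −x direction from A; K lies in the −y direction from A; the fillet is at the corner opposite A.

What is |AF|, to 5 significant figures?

67.663

A is at the origin; A and L share the same y with |AL| = 66.6 and L on the −x side, so L = (-66.600, 0.0000). AK is vertical with |AK| = 36.4 and K on the −y side, so K = (0.0000, -36.400). The virtual corner opposite A is at (-66.600, -36.400). Since A1 is tangent to LN there, FN ⟂ LN and A1 meets WK tangentially, so FW is at right angles to WK, with radius 6.1, so the center F sits 6.1 in from both sides at F = (-60.500, -30.300). Then |AF| = |F − A| = 67.663.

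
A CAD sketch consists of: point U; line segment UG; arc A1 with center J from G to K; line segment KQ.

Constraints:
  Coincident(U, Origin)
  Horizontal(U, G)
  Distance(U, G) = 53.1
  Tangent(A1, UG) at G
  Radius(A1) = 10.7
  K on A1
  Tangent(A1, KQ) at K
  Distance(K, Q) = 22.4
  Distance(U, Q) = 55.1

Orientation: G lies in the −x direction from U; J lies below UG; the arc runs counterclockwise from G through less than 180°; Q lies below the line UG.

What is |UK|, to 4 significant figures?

63.08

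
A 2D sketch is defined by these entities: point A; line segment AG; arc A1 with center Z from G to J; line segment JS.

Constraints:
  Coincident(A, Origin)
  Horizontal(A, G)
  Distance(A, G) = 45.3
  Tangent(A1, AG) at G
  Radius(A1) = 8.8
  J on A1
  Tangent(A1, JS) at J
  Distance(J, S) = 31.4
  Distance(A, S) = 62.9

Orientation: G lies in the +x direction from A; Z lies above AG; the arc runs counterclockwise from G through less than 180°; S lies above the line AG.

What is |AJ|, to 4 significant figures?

54.95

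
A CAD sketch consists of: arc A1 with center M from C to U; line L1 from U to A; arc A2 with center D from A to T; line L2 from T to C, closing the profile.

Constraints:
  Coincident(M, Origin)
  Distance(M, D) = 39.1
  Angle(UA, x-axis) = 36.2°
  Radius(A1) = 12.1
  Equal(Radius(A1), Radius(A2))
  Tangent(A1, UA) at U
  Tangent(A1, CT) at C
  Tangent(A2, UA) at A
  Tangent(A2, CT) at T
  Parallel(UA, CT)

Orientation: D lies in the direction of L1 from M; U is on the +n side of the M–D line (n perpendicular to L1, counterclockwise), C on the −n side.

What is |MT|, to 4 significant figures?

40.93

The slot axis is L1's direction at 36.2°, so u = (cos 36.2°, sin 36.2°) = (0.8070, 0.5906) and n = (−sin 36.2°, cos 36.2°) = (-0.5906, 0.8070). M is at the origin and D lies 39.1 along u from M, so D = 39.1·u = (31.55, 23.09). Tangency of A1 to both parallel lines with radius 12.1 puts U and C at M ± 12.1·n: U = (-7.146, 9.764), C = (7.146, -9.764). Equal radii place A and T the same way about D: A = D + 12.1·n = (24.41, 32.86), T = D − 12.1·n = (38.70, 13.33). Then |MT| = |T − M| = 40.93.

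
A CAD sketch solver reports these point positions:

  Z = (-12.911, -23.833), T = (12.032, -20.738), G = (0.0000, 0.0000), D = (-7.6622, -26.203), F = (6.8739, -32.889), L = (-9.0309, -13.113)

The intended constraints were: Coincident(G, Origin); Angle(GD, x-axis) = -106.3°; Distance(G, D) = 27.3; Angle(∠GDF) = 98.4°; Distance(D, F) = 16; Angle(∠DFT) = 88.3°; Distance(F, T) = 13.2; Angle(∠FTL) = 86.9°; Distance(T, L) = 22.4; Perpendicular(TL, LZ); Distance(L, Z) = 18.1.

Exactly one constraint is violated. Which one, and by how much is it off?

Distance(L, Z) = 18.1 — off by 6.70.

G = (0.00, 0.00) ✓; GD at -106.3° ✓; |GD| = 27.30 ✓; ∠GDF = 98.40° ✓; |DF| = 16.00 ✓; ∠DFT = 88.30° ✓; |FT| = 13.20 ✓; ∠FTL = 86.90° ✓; |TL| = 22.40 ✓; ∠(TL, LZ) = 90.00° ✓; |LZ| = 11.40 ✗.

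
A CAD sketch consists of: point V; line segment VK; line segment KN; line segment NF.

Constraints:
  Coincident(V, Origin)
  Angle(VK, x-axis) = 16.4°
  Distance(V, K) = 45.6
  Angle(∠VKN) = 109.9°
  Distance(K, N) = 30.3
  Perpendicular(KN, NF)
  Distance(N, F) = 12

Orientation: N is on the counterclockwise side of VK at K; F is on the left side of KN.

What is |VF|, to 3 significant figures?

55.3

∠VKN = 109.9°, so KN runs at 16.4° + (180° − 109.9°) = 86.5° from the x-axis; with |KN| = 30.3, N = K + 30.3·(cos 86.5°, sin 86.5°) = (45.6, 43.1). The perpendicularity gives NF at right angles to KN; with |NF| = 12.0 on the left of KN, F = N + 12.0·(-0.998, 0.0610) = (33.6, 43.9). Then |VF| = |F − V| = 55.3.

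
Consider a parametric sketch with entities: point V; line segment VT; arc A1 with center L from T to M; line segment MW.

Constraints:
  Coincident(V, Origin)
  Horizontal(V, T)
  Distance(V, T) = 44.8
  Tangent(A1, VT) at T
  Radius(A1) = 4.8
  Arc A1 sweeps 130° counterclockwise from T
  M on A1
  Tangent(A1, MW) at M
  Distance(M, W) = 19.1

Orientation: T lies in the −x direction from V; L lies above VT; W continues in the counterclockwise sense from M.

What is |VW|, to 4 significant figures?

57.95

On A1, T sits at bearing -90° from L; a 130° counterclockwise sweep puts M at bearing 40°, so M = L + 4.8·(cos 40°, sin 40°) = (-41.12, 7.885). Since A1 is tangent to MW there, LM ⟂ MW, so MW runs along (−sin 40°, cos 40°); with |MW| = 19.1, W = (-53.40, 22.52). Then |VW| = |W − V| = 57.95.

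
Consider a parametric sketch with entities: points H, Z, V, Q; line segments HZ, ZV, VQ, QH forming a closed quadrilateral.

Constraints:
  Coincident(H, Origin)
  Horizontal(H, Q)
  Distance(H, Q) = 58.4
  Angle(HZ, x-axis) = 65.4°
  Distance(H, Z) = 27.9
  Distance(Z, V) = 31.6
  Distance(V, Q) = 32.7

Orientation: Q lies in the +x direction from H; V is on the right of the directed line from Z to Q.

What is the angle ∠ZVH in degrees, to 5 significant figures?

56.963°

Checks: |ZV| = 31.60 ✓; |VQ| = 32.70 ✓.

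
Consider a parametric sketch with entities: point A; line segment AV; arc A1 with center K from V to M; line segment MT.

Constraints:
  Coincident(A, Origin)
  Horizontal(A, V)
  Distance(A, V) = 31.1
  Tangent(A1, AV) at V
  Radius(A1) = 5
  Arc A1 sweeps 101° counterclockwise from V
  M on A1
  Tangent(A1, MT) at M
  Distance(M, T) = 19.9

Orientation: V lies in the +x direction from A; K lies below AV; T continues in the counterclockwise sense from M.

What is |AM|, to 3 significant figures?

26.9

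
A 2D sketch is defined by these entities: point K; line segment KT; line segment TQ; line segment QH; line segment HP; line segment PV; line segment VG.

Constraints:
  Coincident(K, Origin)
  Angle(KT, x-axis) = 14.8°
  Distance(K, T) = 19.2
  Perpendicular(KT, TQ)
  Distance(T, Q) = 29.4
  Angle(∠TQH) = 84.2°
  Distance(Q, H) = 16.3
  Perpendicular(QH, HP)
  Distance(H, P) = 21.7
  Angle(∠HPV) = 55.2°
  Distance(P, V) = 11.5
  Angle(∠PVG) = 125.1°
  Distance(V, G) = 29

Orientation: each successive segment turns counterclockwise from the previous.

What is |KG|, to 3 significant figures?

43.9

∠HPV = 55.2° gives PV at 55.4° from the x-axis; with |PV| = 11.5, V = (9.96, 16.7). ∠PVG = 125.1° gives VG at 110° from the x-axis; with |VG| = 29.0, G = (-0.101, 43.9). Then |KG| = |G − K| = 43.9.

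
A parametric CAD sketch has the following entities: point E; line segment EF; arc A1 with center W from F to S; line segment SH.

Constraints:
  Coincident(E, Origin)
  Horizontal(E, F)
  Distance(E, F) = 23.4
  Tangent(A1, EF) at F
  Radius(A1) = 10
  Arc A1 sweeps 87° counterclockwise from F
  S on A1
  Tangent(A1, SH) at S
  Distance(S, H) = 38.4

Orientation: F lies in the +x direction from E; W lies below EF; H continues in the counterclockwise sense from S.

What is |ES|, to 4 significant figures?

16.42

E is at the origin; E and F share the same y with |EF| = 23.4 and F on the +x side, so F = (23.40, 0.000). Since A1 is tangent to EF there, WF ⟂ EF, so W = F + (0, -10) = (23.40, -10.00). On A1, F sits at bearing 90° from W; an 87° counterclockwise sweep puts S at bearing 177°, so S = W + 10.0·(cos 177°, sin 177°) = (13.41, -9.477). Then |ES| = |S − E| = 16.42.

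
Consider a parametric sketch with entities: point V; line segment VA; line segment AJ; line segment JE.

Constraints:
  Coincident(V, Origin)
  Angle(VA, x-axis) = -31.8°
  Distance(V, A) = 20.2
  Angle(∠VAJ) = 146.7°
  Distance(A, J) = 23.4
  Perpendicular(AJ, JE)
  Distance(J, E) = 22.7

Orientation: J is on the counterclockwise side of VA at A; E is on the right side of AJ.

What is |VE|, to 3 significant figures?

52.6

V is at the origin; VA runs at -31.8° with length 20.2, so A = 20.2·(cos -31.8°, sin -31.8°) = (17.2, -10.6). ∠VAJ = 146.7°, so AJ runs at -31.8° + (180° − 146.7°) = 1.50° from the x-axis; with |AJ| = 23.4, J = A + 23.4·(cos 1.50°, sin 1.50°) = (40.6, -10.0). The perpendicularity gives JE at right angles to AJ; with |JE| = 22.7 on the right of AJ, E = J + 22.7·(0.0262, -1.00) = (41.2, -32.7). Then |VE| = |E − V| = 52.6.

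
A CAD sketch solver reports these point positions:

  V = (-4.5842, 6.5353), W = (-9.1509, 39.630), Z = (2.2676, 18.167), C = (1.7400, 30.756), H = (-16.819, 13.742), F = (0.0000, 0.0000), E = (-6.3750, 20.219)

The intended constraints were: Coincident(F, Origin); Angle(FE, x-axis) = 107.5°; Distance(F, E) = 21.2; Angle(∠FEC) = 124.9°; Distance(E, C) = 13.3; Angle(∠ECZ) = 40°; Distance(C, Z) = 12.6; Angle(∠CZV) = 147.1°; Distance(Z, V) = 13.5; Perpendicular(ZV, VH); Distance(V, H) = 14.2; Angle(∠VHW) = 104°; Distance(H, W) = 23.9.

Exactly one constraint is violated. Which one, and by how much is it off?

Distance(H, W) = 23.9 — off by 3.10.

F = (0.00, 0.00) ✓; FE at 107.5° ✓; |FE| = 21.20 ✓; ∠FEC = 124.9° ✓; |EC| = 13.30 ✓; ∠ECZ = 40.00° ✓; |CZ| = 12.60 ✓; ∠CZV = 147.1° ✓; |ZV| = 13.50 ✓; ∠(ZV, VH) = 90.00° ✓; |VH| = 14.20 ✓; ∠VHW = 104.0° ✓; |HW| = 27.00 ✗.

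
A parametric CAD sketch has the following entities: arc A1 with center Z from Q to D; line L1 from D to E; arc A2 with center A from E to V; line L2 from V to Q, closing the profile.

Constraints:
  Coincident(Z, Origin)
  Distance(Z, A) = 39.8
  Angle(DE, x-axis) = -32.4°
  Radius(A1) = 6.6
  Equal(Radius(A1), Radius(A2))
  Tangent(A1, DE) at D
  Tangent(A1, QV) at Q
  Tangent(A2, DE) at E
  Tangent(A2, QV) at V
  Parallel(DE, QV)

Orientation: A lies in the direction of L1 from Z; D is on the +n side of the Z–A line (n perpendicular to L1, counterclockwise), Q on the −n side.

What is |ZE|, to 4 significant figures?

40.34

Tangency of A1 to both parallel lines with radius 6.6 puts D and Q at Z ± 6.6·n: D = (3.536, 5.573), Q = (-3.536, -5.573). Equal radii place E and V the same way about A: E = A + 6.6·n = (37.14, -15.75), V = A − 6.6·n = (30.07, -26.90). Then |ZE| = |E − Z| = 40.34.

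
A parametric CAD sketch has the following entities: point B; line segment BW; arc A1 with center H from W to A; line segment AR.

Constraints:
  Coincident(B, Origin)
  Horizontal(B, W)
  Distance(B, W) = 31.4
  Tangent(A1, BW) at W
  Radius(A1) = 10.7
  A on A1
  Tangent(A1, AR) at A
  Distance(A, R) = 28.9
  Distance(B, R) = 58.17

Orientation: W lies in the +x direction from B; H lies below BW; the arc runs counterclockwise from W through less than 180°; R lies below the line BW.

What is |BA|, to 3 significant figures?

29.5

Checks: ∠(HW, WB) = 90.00° ✓; |HW| = 10.70 ✓; |HA| = 10.70 ✓; ∠(HA, AR) = 90.00° ✓; |AR| = 28.90 ✓; |BR| = 58.17 ✓.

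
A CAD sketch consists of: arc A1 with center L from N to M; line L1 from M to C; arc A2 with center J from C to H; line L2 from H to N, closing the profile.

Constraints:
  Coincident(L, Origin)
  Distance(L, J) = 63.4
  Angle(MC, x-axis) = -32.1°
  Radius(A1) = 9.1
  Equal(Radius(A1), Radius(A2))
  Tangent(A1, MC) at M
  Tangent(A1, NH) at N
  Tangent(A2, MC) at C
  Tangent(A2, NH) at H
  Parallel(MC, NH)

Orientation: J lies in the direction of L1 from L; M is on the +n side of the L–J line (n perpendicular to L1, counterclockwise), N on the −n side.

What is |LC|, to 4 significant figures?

64.05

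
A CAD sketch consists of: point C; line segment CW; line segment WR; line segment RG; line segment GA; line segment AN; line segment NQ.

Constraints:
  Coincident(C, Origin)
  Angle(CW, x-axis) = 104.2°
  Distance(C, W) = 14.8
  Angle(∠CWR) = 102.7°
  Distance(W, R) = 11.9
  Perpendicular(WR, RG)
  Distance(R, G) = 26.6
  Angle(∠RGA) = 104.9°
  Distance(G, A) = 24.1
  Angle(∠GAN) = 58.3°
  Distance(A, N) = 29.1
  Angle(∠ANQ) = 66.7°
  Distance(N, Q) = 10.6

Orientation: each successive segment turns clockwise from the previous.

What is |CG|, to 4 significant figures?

19.43

∠CWR = 102.7° gives WR at 26.90° from the x-axis; with |WR| = 11.9, R = (6.982, 19.73). WR ⟂ RG, so RG runs at -63.10°; with |RG| = 26.6, G = (19.02, -3.990). Then |CG| = |G − C| = 19.43.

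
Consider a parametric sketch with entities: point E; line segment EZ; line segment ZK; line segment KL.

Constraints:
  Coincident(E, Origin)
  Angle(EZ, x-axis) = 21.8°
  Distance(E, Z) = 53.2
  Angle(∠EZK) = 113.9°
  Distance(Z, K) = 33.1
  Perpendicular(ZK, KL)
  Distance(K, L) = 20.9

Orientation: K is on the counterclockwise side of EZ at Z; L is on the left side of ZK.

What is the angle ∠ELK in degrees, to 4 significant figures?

116.9°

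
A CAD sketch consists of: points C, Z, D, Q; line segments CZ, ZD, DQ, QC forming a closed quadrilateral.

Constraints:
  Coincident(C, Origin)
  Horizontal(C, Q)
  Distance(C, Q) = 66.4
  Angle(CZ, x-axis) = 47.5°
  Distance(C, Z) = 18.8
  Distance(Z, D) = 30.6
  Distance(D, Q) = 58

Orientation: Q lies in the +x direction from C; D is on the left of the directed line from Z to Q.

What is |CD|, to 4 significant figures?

48.89

C is at the origin; CQ is horizontal with |CQ| = 66.4 and Q in +x, so Q = (66.4, 0). CZ runs at 47.5° with |CZ| = 18.8, so Z = (12.70, 13.86). D is determined by |ZD| = 30.6 and |DQ| = 58.0 together: it lies at the intersection of circle(Z, 30.6) and circle(Q, 58.0). With |ZQ| = 55.46, the foot of the radical line on ZQ is 5.843 from Z and the perpendicular offset is √(30.6² − 5.843²) = 30.04. Taking the left-of-ZQ solution: D = (25.87, 41.48).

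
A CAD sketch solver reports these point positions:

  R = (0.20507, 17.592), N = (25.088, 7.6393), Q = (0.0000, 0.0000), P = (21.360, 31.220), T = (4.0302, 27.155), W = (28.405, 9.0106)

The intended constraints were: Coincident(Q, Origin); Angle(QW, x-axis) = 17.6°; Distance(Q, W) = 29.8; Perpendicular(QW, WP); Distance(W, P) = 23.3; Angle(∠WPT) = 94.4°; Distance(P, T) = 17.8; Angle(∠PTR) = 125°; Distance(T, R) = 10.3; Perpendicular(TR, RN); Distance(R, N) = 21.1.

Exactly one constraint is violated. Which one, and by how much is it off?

Distance(R, N) = 21.1 — off by 5.70.

Q = (0.00, 0.00) ✓; QW at 17.60° ✓; |QW| = 29.80 ✓; ∠(QW, WP) = 90.00° ✓; |WP| = 23.30 ✓; ∠WPT = 94.40° ✓; |PT| = 17.80 ✓; ∠PTR = 125.0° ✓; |TR| = 10.30 ✓; ∠(TR, RN) = 90.00° ✓; |RN| = 26.80 ✗.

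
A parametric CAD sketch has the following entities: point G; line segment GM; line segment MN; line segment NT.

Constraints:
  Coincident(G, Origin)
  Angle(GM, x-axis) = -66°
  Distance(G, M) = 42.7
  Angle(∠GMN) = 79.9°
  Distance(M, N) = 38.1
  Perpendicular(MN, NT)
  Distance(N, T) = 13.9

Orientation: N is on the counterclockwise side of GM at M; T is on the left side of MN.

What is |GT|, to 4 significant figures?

41.58

G is at the origin; GM runs at -66.0° with length 42.7, so M = 42.7·(cos -66.0°, sin -66.0°) = (17.37, -39.01). ∠GMN = 79.9°, so MN runs at -66.0° + (180° − 79.9°) = 34.10° from the x-axis; with |MN| = 38.1, N = M + 38.1·(cos 34.10°, sin 34.10°) = (48.92, -17.65). MN is perpendicular to NT; with |NT| = 13.9 on the left of MN, T = N + 13.9·(-0.5606, 0.8281) = (41.12, -6.138). Then |GT| = |T − G| = 41.58.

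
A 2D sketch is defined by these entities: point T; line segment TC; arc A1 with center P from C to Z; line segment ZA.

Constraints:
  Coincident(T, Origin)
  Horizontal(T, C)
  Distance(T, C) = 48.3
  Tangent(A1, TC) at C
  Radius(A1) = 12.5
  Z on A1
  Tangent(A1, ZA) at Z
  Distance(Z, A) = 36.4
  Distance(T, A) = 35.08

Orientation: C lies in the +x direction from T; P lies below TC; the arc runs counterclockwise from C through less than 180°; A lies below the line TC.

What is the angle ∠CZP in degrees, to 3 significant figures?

65.5°

Checks: ∠(PC, CT) = 90.00° ✓; |PC| = 12.50 ✓; |PZ| = 12.50 ✓; ∠(PZ, ZA) = 90.00° ✓; |ZA| = 36.40 ✓; |TA| = 35.08 ✓.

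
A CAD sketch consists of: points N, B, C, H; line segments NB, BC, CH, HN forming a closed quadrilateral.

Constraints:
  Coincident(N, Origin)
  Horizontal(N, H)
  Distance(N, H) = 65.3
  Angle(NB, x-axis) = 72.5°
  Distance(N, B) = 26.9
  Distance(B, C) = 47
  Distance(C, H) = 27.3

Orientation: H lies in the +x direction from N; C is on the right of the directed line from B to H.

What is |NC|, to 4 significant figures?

40.66

N is at the origin; NH is horizontal with |NH| = 65.3 and H in +x, so H = (65.3, 0). NB runs at 72.5° with |NB| = 26.9, so B = (8.089, 25.65). C is determined by |BC| = 47.0 and |CH| = 27.3 together: it lies at the intersection of circle(B, 47.0) and circle(H, 27.3). With |BH| = 62.70, the foot of the radical line on BH is 43.02 from B and the perpendicular offset is √(47.0² − 43.02²) = 18.92. Taking the right-of-BH solution: C = (39.60, -9.215).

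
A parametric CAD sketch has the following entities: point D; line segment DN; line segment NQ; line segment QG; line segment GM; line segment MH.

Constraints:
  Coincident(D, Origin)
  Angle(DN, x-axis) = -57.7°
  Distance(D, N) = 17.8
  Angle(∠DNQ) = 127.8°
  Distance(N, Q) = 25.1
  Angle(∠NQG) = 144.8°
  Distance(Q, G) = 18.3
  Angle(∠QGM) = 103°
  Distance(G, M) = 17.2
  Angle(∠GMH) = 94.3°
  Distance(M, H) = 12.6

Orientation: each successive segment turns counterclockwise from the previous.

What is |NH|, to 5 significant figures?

31.239

D is at the origin; DN runs at -57.7° with length 17.8, so N = (9.5115, -15.046). ∠DNQ = 127.8° gives NQ at -5.5000° from the x-axis; with |NQ| = 25.1, Q = (34.496, -17.451). ∠NQG = 144.8° gives QG at 29.700° from the x-axis; with |QG| = 18.3, G = (50.392, -8.3845). ∠QGM = 103.0° gives GM at 106.70° from the x-axis; with |GM| = 17.2, M = (45.449, 8.0901). ∠GMH = 94.3° gives MH at -167.60° from the x-axis; with |MH| = 12.6, H = (33.143, 5.3844). Then |NH| = |H − N| = 31.239.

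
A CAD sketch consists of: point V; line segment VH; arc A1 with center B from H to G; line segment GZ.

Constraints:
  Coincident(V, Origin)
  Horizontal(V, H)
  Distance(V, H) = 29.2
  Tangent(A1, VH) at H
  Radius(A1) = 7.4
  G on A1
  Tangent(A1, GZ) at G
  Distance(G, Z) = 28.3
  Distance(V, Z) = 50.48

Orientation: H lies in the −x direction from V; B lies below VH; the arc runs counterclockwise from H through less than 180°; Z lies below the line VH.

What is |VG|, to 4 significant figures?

37.40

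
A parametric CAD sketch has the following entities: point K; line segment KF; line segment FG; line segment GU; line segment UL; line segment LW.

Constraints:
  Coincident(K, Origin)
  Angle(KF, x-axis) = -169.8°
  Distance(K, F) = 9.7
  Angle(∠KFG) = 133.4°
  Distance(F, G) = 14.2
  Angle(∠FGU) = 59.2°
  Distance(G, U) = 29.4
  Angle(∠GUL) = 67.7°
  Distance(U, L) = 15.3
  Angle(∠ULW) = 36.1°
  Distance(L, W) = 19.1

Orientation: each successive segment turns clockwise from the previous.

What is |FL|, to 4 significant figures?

16.44

K is at the origin; KF runs at -169.8° with length 9.7, so F = (-9.547, -1.718). ∠KFG = 133.4° gives FG at 143.6° from the x-axis; with |FG| = 14.2, G = (-20.98, 6.709). ∠FGU = 59.2° gives GU at 22.80° from the x-axis; with |GU| = 29.4, U = (6.127, 18.10). ∠GUL = 67.7° gives UL at -89.50° from the x-axis; with |UL| = 15.3, L = (6.260, 2.802). Then |FL| = |L − F| = 16.44.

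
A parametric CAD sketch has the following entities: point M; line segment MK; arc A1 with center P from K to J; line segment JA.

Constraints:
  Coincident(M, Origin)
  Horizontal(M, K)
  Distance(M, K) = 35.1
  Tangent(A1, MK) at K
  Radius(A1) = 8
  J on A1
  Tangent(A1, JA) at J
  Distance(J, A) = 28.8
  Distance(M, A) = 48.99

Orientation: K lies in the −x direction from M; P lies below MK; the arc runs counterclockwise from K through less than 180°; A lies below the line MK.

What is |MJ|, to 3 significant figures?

43.9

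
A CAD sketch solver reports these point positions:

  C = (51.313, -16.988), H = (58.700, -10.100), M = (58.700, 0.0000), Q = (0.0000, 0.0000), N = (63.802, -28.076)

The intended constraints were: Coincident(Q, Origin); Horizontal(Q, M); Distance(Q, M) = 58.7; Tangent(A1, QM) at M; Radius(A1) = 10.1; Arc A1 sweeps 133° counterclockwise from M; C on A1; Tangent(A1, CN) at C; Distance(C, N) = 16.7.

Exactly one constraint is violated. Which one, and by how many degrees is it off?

Tangent(A1, CN) at C — off by 5.40°.

Q = (0.00, 0.00) ✓; Q.y = 0.00, M.y = 0.00 ✓; |QM| = 58.70 ✓; ∠(HM, MQ) = 90.00° ✓; |HM| = 10.10 ✓; bearing(H→C) − bearing(H→M) = 133.0° ✓; |HC| = 10.10 ✓; ∠(HC, CN) = 84.60° ✗; |CN| = 16.70 ✓.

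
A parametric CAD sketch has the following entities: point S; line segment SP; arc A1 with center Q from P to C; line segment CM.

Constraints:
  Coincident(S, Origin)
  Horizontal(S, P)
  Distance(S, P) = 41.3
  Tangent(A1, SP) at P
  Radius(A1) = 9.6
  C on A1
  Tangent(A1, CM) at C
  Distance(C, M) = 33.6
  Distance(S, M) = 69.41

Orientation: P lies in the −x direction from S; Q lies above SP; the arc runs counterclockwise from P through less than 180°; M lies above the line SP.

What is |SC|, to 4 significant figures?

37.47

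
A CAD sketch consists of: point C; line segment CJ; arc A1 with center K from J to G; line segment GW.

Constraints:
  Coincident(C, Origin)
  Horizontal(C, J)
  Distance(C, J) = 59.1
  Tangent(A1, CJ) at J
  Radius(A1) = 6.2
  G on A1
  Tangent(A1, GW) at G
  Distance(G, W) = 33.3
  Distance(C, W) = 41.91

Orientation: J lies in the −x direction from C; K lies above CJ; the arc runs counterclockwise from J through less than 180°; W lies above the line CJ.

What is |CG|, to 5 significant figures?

54.530

C is at the origin; CJ is horizontal with |CJ| = 59.1 and J on the −x side, so J = (-59.100, 0.0000). Since A1 is tangent to CJ there, KJ ⟂ CJ, so K = J + (0, 6.2) = (-59.100, 6.2000). Since KG ⟂ GW (tangency), |KW| = √(6.2² + 33.3²) = 33.872 regardless of where G sits on A1. So W lies on both circle(C, 41.91) and circle(K, 33.872); the above-CJ intersection is W = (-32.216, 26.806). G is the foot of the tangent from W: G = (-54.491, 2.0527).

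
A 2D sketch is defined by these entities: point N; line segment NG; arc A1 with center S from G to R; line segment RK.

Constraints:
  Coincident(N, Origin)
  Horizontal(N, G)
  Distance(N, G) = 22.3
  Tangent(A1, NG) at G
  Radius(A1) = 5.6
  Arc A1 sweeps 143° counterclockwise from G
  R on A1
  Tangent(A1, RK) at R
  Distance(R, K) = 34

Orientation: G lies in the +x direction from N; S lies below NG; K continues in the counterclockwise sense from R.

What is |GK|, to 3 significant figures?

38.7

N is at the origin; NG is horizontal with |NG| = 22.3 and G on the +x side, so G = (22.3, 0.00). Since A1 is tangent to NG there, SG ⟂ NG, so S = G + (0, -5.6) = (22.3, -5.60). On A1, G sits at bearing 90° from S; a 143° counterclockwise sweep puts R at bearing 233°, so R = S + 5.6·(cos 233°, sin 233°) = (18.9, -10.1). Tangency of A1 to RK means the radius SR is perpendicular to RK, so RK runs along (−sin 233°, cos 233°); with |RK| = 34.0, K = (46.1, -30.5). Then |GK| = |K − G| = 38.7.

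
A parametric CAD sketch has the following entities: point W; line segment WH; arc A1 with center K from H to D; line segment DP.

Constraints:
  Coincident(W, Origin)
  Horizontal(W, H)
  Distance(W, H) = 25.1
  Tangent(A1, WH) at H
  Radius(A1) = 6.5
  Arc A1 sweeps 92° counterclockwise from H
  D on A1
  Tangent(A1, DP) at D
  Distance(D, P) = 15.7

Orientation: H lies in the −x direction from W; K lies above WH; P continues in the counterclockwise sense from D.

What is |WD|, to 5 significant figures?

19.783

W is at the origin; W and H share the same y with |WH| = 25.1 and H on the −x side, so H = (-25.100, 0.0000). Since A1 is tangent to WH there, KH ⟂ WH, so K = H + (0, 6.5) = (-25.100, 6.5000). On A1, H sits at bearing -90° from K; a 92° counterclockwise sweep puts D at bearing 2°, so D = K + 6.5·(cos 2°, sin 2°) = (-18.604, 6.7268). Then |WD| = |D − W| = 19.783.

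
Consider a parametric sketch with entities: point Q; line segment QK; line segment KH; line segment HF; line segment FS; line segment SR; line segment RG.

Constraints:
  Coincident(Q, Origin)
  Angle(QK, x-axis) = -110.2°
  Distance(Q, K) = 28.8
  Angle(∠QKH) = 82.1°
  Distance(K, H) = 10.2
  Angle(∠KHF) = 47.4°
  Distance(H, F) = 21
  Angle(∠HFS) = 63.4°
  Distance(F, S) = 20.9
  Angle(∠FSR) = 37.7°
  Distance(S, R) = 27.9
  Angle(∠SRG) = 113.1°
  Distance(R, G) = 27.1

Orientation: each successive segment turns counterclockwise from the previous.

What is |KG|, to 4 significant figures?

38.24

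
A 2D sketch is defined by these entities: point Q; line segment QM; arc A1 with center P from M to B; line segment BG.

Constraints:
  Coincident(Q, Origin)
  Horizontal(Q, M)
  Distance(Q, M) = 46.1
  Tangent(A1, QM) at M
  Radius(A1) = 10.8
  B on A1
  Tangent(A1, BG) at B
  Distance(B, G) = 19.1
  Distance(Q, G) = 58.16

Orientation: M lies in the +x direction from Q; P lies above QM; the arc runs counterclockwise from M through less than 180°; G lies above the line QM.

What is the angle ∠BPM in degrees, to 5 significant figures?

114.17°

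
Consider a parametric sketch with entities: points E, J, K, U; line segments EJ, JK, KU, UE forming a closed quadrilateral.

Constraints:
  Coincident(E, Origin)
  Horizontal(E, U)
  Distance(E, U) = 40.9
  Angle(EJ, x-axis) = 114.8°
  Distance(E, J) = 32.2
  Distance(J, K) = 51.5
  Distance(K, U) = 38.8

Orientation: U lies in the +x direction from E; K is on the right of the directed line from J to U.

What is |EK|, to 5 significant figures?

19.342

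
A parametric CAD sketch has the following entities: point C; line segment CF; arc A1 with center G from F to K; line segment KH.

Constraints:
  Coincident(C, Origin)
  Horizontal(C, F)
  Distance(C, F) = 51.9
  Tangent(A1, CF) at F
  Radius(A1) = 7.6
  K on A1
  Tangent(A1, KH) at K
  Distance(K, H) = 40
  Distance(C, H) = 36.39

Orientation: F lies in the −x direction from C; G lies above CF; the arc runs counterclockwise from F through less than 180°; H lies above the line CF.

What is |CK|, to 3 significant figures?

46.5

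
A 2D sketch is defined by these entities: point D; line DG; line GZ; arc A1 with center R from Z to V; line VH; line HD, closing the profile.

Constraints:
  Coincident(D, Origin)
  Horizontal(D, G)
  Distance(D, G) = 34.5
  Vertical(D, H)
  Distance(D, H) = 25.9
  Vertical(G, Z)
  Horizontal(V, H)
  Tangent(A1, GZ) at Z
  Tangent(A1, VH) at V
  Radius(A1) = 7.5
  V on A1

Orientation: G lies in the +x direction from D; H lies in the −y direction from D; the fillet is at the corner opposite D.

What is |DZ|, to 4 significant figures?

39.10

D is at the origin; D and G share the same y with |DG| = 34.5 and G on the +x side, so G = (34.50, 0.000). DH is vertical with |DH| = 25.9 and H on the −y side, so H = (0.000, -25.90). The virtual corner opposite D is at (34.50, -25.90). Tangency of A1 to GZ means the radius RZ is perpendicular to GZ and A1 meets VH tangentially, so RV is at right angles to VH, with radius 7.5, so the center R sits 7.5 in from both sides at R = (27.00, -18.40). That places the tangent points at Z = (34.50, -18.40) on GZ and V = (27.00, -25.90) on VH. Then |DZ| = |Z − D| = 39.10.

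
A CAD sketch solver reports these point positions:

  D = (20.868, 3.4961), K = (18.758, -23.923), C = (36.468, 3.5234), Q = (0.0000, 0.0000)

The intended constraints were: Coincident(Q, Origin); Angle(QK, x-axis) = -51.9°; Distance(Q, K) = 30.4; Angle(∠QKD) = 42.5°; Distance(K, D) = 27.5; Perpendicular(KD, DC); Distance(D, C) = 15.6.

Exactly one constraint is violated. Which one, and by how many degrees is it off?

Perpendicular(KD, DC) — off by 4.50°.

Q = (0.00, 0.00) ✓; QK at -51.90° ✓; |QK| = 30.40 ✓; ∠QKD = 42.50° ✓; |KD| = 27.50 ✓; ∠(KD, DC) = 85.50° ✗; |DC| = 15.60 ✓.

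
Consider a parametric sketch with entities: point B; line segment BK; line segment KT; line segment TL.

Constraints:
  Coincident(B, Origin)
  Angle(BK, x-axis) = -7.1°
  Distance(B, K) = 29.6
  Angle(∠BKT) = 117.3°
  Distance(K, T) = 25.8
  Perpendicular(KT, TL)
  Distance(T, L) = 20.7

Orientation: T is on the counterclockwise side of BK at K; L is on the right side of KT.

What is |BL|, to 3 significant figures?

61.3

B is at the origin; BK runs at -7.1° with length 29.6, so K = 29.6·(cos -7.1°, sin -7.1°) = (29.4, -3.66). ∠BKT = 117.3°, so KT runs at -7.1° + (180° − 117.3°) = 55.6° from the x-axis; with |KT| = 25.8, T = K + 25.8·(cos 55.6°, sin 55.6°) = (43.9, 17.6). KT ⟂ TL; with |TL| = 20.7 on the right of KT, L = T + 20.7·(0.825, -0.565) = (61.0, 5.93). Then |BL| = |L − B| = 61.3.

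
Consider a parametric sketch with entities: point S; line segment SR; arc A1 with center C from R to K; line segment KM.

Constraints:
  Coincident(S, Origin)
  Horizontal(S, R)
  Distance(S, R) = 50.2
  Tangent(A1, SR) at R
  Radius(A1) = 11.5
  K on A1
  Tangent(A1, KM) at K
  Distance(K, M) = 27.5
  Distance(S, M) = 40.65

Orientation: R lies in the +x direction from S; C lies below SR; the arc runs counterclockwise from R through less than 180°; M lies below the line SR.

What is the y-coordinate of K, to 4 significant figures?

-6.072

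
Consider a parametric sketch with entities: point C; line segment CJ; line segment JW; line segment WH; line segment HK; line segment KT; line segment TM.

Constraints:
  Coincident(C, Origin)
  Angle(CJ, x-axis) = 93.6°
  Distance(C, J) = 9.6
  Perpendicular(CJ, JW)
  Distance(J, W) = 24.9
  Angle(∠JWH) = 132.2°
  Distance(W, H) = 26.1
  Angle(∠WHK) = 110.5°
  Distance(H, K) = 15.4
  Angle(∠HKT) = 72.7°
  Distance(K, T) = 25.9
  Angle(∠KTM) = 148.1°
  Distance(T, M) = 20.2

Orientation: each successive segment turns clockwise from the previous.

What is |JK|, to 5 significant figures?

48.386

∠JWH = 132.2° gives WH at -44.200° from the x-axis; with |WH| = 26.1, H = (42.959, -7.0515). ∠WHK = 110.5° gives HK at -113.70° from the x-axis; with |HK| = 15.4, K = (36.769, -21.153). Then |JK| = |K − J| = 48.386.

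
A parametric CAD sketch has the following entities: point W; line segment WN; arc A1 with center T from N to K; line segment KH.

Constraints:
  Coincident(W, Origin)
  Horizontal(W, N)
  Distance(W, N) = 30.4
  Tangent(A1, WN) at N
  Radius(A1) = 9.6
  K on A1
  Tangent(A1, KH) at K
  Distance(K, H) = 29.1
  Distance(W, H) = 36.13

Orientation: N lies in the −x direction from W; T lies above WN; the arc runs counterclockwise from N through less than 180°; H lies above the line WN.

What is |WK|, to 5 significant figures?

22.283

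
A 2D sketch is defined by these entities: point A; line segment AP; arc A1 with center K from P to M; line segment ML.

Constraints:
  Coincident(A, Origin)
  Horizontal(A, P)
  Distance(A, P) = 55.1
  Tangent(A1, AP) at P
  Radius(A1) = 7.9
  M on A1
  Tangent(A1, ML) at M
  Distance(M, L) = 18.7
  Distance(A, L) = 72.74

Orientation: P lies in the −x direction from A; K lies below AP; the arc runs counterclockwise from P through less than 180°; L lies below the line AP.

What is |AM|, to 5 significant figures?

62.685

Checks: |KM| = 7.900 ✓; ∠(KM, ML) = 90.00° ✓; |ML| = 18.70 ✓; |AL| = 72.74 ✓.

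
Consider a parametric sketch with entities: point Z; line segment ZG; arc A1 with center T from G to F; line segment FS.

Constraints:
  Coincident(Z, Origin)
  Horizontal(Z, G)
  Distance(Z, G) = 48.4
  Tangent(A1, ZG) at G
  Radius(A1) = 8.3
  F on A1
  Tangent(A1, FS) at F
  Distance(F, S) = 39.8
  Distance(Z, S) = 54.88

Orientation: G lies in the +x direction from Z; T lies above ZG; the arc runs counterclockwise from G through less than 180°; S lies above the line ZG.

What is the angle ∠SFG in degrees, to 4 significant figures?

116.6°

Checks: |TF| = 8.300 ✓; ∠(TF, FS) = 90.00° ✓; |FS| = 39.80 ✓; |ZS| = 54.88 ✓.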